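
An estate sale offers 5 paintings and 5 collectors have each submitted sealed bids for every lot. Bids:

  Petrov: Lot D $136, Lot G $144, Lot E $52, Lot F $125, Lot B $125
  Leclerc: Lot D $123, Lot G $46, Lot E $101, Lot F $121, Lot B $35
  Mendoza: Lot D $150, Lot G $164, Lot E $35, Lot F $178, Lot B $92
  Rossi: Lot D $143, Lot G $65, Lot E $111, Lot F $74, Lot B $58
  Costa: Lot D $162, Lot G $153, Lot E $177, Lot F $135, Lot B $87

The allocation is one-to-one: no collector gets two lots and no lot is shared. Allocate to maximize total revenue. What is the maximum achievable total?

Max total: $730

Optimal: Petrov→Lot B ($125), Leclerc→Lot F ($121), Mendoza→Lot G ($164), Rossi→Lot D ($143), Costa→Lot E ($177) — total 125+121+164+143+177 = $730.
Row-greedy (each collector in turn takes its best remaining lot) gives $643, worse by 87.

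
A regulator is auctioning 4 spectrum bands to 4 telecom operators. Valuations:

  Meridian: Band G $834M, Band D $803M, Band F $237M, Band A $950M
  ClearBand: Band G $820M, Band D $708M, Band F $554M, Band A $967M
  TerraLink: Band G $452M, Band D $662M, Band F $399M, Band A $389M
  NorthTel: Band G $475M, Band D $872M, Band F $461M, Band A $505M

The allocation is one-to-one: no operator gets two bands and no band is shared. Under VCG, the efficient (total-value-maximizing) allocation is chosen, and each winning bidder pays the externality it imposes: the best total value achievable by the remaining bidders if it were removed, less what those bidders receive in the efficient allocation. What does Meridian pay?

Efficient allocation: Meridian→Band G ($834M), ClearBand→Band A ($967M), TerraLink→Band F ($399M), NorthTel→Band D ($872M); total welfare W = $3072M.
Meridian receives Band G at value $834M, so the others get W − 834 = $2238M.
Without Meridian: best allocation of the remaining 3 bidders over all 4 bands is ClearBand→Band A ($967M), TerraLink→Band G ($452M), NorthTel→Band D ($872M), total $2291M.
VCG payment = (others' best without Meridian) − (others' welfare with Meridian) = 2291 − 2238 = $53M.

Meridian pays $53M.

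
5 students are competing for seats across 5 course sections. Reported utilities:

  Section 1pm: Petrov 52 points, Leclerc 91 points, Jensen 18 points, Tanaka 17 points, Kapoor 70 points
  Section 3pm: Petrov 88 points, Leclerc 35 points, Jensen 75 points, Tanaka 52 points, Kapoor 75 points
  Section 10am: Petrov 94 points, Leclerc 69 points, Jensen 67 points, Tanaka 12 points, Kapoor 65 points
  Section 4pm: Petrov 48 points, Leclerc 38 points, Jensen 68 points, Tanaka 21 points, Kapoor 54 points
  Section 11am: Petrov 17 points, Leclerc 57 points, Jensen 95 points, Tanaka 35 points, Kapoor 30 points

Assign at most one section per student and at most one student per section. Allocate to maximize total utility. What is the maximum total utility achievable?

Max total: 386 points

Optimal: Petrov→Section 10am (94 points), Leclerc→Section 1pm (91 points), Jensen→Section 11am (95 points), Tanaka→Section 3pm (52 points), Kapoor→Section 4pm (54 points) — total 94+91+95+52+54 = 386 points.
Column-greedy (each section in turn goes to its best remaining student) gives 335 points, worse by 51.
Swapping Petrov↔Jensen (Petrov→Section 11am 17 points, Jensen→Section 10am 67 points) loses 105.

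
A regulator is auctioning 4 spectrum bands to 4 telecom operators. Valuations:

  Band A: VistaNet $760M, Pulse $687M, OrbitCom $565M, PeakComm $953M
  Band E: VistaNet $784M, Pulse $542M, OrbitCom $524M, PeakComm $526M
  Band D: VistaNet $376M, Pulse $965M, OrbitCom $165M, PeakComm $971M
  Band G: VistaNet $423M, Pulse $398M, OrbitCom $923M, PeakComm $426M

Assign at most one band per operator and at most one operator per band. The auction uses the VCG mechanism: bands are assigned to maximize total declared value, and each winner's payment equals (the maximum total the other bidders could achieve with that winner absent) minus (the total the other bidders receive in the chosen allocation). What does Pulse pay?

Efficient allocation: VistaNet→Band E ($784M), Pulse→Band D ($965M), OrbitCom→Band G ($923M), PeakComm→Band A ($953M); total welfare W = $3625M.
Pulse receives Band D at value $965M, so the others get W − 965 = $2660M.
Without Pulse: best allocation of the remaining 3 bidders over all 4 bands is VistaNet→Band E ($784M), OrbitCom→Band G ($923M), PeakComm→Band D ($971M), total $2678M.
VCG payment = (others' best without Pulse) − (others' welfare with Pulse) = 2678 − 2660 = $18M.

Pulse pays $18M.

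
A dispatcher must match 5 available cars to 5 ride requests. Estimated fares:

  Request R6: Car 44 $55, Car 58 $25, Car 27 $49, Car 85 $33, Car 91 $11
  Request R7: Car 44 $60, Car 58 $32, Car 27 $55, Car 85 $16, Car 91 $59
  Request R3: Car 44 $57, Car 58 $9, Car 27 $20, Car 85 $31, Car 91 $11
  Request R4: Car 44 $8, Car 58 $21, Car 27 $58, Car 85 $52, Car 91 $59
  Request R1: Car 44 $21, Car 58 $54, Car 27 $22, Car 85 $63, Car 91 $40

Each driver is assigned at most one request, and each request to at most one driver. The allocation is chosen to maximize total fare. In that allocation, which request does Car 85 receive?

Treat this as an assignment problem: match each driver to one request.
Optimal: Car 44→Request R3 ($57), Car 58→Request R1 ($54), Car 27→Request R6 ($49), Car 85→Request R4 ($52), Car 91→Request R7 ($59) — total 57+54+49+52+59 = $271.
Column-greedy (each request in turn goes to its best remaining driver) gives $257, worse by 14.
Next-best assignment: Car 44→Request R3, Car 58→Request R6, Car 27→Request R4, Car 85→Request R1, Car 91→Request R7 = $262.
No other one-to-one assignment exceeds $271.
Car 85's own top request is Request R1 ($63), but forcing Car 85→Request R1 and reassigning the rest optimally gives only $262 — worse by 9.

Car 85 receives Request R4.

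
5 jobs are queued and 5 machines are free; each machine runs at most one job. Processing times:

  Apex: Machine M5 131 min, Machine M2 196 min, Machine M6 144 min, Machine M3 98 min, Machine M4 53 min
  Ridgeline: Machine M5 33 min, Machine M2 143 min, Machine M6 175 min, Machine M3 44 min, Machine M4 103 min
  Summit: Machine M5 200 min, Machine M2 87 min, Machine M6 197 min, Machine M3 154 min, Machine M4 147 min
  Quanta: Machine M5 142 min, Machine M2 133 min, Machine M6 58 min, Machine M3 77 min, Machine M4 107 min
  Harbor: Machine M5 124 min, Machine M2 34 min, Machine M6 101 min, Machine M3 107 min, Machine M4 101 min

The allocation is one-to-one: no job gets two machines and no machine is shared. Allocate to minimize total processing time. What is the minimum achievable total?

Minimum total: 332 min

This is the linear assignment problem.
Optimal: Apex→Machine M4 (53 min), Ridgeline→Machine M5 (33 min), Summit→Machine M3 (154 min), Quanta→Machine M6 (58 min), Harbor→Machine M2 (34 min) — total 53+33+154+58+34 = 332 min.
Column-greedy (each machine in turn goes to its cheapest remaining job) gives 370 min, worse by 38.
Swapping Summit↔Ridgeline (Summit→Machine M5 200 min, Ridgeline→Machine M3 44 min) adds 57.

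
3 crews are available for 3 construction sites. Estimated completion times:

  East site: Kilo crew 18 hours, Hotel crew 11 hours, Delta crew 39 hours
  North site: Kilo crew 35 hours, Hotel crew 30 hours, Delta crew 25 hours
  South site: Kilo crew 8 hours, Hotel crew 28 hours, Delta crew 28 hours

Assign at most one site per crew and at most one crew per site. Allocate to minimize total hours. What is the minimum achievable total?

Minimum total: 44 hours

This is the linear assignment problem.
Optimal: Kilo crew→South site (8 hours), Hotel crew→East site (11 hours), Delta crew→North site (25 hours) — total 8+11+25 = 44 hours.
No other one-to-one assignment undercuts 44 hours.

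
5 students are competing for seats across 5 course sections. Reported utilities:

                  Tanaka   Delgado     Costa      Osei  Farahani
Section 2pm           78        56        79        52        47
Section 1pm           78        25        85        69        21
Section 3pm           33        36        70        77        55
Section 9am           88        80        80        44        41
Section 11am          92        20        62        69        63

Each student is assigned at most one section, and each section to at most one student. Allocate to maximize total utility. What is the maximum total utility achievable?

Maximum total: 383 points

Optimal: Tanaka→Section 2pm (78 points), Delgado→Section 9am (80 points), Costa→Section 1pm (85 points), Osei→Section 3pm (77 points), Farahani→Section 11am (63 points) — total 78+80+85+77+63 = 383 points.
Max-entry greedy (repeatedly take the single best remaining cell) gives 381 points, worse by 2.
Next-best assignment: Tanaka→Section 11am, Delgado→Section 9am, Costa→Section 1pm, Osei→Section 3pm, Farahani→Section 2pm = 381 points.
No other one-to-one assignment exceeds 383 points.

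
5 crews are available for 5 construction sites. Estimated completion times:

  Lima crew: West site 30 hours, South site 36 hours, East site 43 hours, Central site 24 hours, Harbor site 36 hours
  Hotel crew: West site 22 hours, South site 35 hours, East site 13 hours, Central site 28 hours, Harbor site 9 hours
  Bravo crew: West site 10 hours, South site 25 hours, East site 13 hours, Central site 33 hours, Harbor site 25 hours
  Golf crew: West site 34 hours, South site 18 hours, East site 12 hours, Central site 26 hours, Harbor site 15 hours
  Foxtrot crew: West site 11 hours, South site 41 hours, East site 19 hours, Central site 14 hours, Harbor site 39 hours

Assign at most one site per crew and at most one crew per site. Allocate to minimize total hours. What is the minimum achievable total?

Optimal: Lima crew→Central site (24 hours), Hotel crew→Harbor site (9 hours), Bravo crew→East site (13 hours), Golf crew→South site (18 hours), Foxtrot crew→West site (11 hours) — total 24+9+13+18+11 = 75 hours.
Min-entry greedy (repeatedly take the single cheapest remaining cell) gives 81 hours, worse by 6.
Next-best assignment: Lima crew→Central site, Hotel crew→Harbor site, Bravo crew→West site, Golf crew→South site, Foxtrot crew→East site = 80 hours.
Swapping Bravo crew↔Lima crew (Bravo crew→Central site 33 hours, Lima crew→East site 43 hours) adds 39.

Minimum total: 75 hours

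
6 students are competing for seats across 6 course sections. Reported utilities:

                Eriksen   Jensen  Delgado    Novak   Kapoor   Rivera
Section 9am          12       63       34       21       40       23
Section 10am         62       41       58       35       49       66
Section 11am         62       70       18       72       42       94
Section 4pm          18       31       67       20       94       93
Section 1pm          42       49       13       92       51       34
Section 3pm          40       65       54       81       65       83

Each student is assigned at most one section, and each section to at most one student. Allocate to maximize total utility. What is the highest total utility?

This is a one-to-one assignment (maximum-weight bipartite matching).
Optimal: Eriksen→Section 10am (62 points), Jensen→Section 9am (63 points), Delgado→Section 3pm (54 points), Novak→Section 1pm (92 points), Kapoor→Section 4pm (94 points), Rivera→Section 11am (94 points) — total 62+63+54+92+94+94 = 459 points.
Max-entry greedy (repeatedly take the single best remaining cell) gives 441 points, worse by 18.
Swapping Eriksen↔Kapoor (Eriksen→Section 4pm 18 points, Kapoor→Section 10am 49 points) loses 89.

Max total: 459 points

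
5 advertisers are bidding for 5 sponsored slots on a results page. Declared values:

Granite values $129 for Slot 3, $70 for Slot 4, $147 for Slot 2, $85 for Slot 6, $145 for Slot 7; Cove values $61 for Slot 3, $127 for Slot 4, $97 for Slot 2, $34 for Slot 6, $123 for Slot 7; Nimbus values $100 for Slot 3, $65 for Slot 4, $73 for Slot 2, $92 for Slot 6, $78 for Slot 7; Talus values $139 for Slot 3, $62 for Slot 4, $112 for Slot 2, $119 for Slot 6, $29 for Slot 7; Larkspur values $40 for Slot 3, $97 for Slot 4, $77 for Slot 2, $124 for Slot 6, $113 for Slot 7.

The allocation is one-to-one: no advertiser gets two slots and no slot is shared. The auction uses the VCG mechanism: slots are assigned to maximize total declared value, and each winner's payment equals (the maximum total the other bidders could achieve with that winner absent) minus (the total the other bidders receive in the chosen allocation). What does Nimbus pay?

Nimbus pays $11.

Efficient allocation: Granite→Slot 2 ($147), Cove→Slot 4 ($127), Nimbus→Slot 6 ($92), Talus→Slot 3 ($139), Larkspur→Slot 7 ($113); total welfare W = $618.
Nimbus receives Slot 6 at value $92, so the others get W − 92 = $526.
Without Nimbus: best allocation of the remaining 4 bidders over all 5 slots is Granite→Slot 2 ($147), Cove→Slot 4 ($127), Talus→Slot 3 ($139), Larkspur→Slot 6 ($124), total $537.
VCG payment = (others' best without Nimbus) − (others' welfare with Nimbus) = 537 − 526 = $11.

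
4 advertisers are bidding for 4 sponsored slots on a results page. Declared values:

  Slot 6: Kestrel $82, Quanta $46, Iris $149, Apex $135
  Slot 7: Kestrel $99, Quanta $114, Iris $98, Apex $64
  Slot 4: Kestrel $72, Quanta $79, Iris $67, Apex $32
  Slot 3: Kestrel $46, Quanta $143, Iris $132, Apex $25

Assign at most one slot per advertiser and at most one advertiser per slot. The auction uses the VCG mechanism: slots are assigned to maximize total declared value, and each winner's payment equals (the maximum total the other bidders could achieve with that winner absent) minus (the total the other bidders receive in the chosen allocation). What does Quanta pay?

Efficient allocation: Kestrel→Slot 4 ($72), Quanta→Slot 7 ($114), Iris→Slot 3 ($132), Apex→Slot 6 ($135); total welfare W = $453.
Quanta receives Slot 7 at value $114, so the others get W − 114 = $339.
Without Quanta: best allocation of the remaining 3 bidders over all 4 slots is Kestrel→Slot 7 ($99), Iris→Slot 3 ($132), Apex→Slot 6 ($135), total $366.
VCG payment = (others' best without Quanta) − (others' welfare with Quanta) = 366 − 339 = $27.

Quanta pays $27.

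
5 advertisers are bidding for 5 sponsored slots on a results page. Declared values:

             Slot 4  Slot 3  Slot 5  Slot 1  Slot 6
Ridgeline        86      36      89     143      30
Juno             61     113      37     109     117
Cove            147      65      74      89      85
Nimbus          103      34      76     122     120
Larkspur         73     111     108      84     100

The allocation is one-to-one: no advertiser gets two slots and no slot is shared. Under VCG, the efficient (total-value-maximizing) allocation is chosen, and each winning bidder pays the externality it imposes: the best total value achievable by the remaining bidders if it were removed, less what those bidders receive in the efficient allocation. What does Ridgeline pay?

Ridgeline pays $9.

Efficient allocation: Ridgeline→Slot 1 ($143), Juno→Slot 3 ($113), Cove→Slot 4 ($147), Nimbus→Slot 6 ($120), Larkspur→Slot 5 ($108); total welfare W = $631.
Ridgeline receives Slot 1 at value $143, so the others get W − 143 = $488.
Without Ridgeline: best allocation of the remaining 4 bidders over all 5 slots is Juno→Slot 6 ($117), Cove→Slot 4 ($147), Nimbus→Slot 1 ($122), Larkspur→Slot 3 ($111), total $497.
VCG payment = (others' best without Ridgeline) − (others' welfare with Ridgeline) = 497 − 488 = $9.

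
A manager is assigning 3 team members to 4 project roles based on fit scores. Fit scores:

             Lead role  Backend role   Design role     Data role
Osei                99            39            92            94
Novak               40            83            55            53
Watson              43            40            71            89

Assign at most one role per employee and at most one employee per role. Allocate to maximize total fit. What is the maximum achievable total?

Optimal: Osei→Lead role (99 pts), Novak→Backend role (83 pts), Watson→Data role (89 pts) — total 99+83+89 = 271 pts.

Max total: 271 pts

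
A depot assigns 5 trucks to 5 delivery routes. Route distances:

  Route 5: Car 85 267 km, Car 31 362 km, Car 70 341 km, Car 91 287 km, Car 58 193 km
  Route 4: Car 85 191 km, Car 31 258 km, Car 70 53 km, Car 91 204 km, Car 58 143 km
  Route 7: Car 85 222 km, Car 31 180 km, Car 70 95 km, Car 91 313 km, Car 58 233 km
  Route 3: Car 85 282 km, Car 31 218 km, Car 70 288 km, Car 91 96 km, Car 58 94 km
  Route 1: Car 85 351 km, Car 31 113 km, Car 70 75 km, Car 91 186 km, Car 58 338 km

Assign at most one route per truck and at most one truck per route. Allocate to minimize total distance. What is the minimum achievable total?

Min total: 677 km

This is the linear assignment problem.
Optimal: Car 85→Route 7 (222 km), Car 31→Route 1 (113 km), Car 70→Route 4 (53 km), Car 91→Route 3 (96 km), Car 58→Route 5 (193 km) — total 222+113+53+96+193 = 677 km.
Row-greedy (each truck in turn takes its cheapest remaining route) gives 688 km, worse by 11.
Checked against all permutations: 677 km is optimal.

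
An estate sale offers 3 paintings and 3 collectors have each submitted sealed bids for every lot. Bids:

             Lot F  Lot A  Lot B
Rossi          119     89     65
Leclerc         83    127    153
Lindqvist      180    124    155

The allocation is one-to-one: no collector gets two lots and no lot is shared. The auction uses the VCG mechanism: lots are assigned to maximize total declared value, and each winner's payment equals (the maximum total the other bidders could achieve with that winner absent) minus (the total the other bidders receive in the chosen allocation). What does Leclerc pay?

Efficient allocation: Rossi→Lot A ($89), Leclerc→Lot B ($153), Lindqvist→Lot F ($180); total welfare W = $422.
Leclerc receives Lot B at value $153, so the others get W − 153 = $269.
Without Leclerc: best allocation of the remaining 2 bidders over all 3 lots is Rossi→Lot F ($119), Lindqvist→Lot B ($155), total $274.
VCG payment = (others' best without Leclerc) − (others' welfare with Leclerc) = 274 − 269 = $5.

Leclerc pays $5.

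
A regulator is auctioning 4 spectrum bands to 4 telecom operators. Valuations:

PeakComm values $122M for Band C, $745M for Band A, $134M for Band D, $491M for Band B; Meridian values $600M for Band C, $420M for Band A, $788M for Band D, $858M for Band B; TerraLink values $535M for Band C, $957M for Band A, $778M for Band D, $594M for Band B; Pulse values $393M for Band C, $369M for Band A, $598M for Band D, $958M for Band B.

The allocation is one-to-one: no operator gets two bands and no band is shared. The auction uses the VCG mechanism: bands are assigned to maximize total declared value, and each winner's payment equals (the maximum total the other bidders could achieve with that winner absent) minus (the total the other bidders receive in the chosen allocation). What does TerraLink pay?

Efficient allocation: PeakComm→Band A ($745M), Meridian→Band C ($600M), TerraLink→Band D ($778M), Pulse→Band B ($958M); total welfare W = $3081M.
TerraLink receives Band D at value $778M, so the others get W − 778 = $2303M.
Without TerraLink: best allocation of the remaining 3 bidders over all 4 bands is PeakComm→Band A ($745M), Meridian→Band D ($788M), Pulse→Band B ($958M), total $2491M.
VCG payment = (others' best without TerraLink) − (others' welfare with TerraLink) = 2491 − 2303 = $188M.

TerraLink pays $188M.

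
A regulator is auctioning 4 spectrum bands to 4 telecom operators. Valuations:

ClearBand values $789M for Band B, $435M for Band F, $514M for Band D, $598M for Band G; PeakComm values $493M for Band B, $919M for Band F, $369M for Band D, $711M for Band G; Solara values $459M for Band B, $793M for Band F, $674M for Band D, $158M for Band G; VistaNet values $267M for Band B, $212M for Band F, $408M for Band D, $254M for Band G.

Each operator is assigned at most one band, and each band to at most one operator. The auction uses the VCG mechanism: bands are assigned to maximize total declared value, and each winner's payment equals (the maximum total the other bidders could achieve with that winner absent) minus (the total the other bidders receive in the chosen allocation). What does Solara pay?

Efficient allocation: ClearBand→Band B ($789M), PeakComm→Band G ($711M), Solara→Band F ($793M), VistaNet→Band D ($408M); total welfare W = $2701M.
Solara receives Band F at value $793M, so the others get W − 793 = $1908M.
Without Solara: best allocation of the remaining 3 bidders over all 4 bands is ClearBand→Band B ($789M), PeakComm→Band F ($919M), VistaNet→Band D ($408M), total $2116M.
VCG payment = (others' best without Solara) − (others' welfare with Solara) = 2116 − 1908 = $208M.

Solara pays $208M.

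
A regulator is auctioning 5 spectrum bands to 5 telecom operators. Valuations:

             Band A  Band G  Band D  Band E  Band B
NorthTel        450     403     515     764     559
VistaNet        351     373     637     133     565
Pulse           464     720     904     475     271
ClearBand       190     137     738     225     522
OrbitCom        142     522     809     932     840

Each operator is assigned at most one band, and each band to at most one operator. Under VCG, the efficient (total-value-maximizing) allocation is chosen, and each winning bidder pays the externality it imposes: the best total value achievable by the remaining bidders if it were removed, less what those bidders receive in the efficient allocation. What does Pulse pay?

Pulse pays $22M.

Efficient allocation: NorthTel→Band E ($764M), VistaNet→Band A ($351M), Pulse→Band G ($720M), ClearBand→Band D ($738M), OrbitCom→Band B ($840M); total welfare W = $3413M.
Pulse receives Band G at value $720M, so the others get W − 720 = $2693M.
Without Pulse: best allocation of the remaining 4 bidders over all 5 bands is NorthTel→Band E ($764M), VistaNet→Band G ($373M), ClearBand→Band D ($738M), OrbitCom→Band B ($840M), total $2715M.
VCG payment = (others' best without Pulse) − (others' welfare with Pulse) = 2715 − 2693 = $22M.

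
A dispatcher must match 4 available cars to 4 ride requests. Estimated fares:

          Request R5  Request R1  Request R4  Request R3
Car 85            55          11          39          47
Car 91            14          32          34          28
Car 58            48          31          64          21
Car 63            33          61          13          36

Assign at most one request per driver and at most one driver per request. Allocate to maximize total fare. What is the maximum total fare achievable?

Optimal: Car 85→Request R5 ($55), Car 91→Request R3 ($28), Car 58→Request R4 ($64), Car 63→Request R1 ($61) — total 55+28+64+61 = $208.
Row-greedy (each driver in turn takes its best remaining request) gives $156, worse by 52.
No other one-to-one assignment exceeds $208.

Max total: $208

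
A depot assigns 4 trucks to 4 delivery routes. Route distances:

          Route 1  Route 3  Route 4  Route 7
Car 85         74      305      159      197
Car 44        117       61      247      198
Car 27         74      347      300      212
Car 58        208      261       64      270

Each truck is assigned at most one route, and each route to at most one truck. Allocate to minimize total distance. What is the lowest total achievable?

Min total: 396 km

Optimal: Car 85→Route 7 (197 km), Car 44→Route 3 (61 km), Car 27→Route 1 (74 km), Car 58→Route 4 (64 km) — total 197+61+74+64 = 396 km.
Row-greedy (each truck in turn takes its cheapest remaining route) gives 411 km, worse by 15.
Next-best assignment: Car 85→Route 1, Car 44→Route 3, Car 27→Route 7, Car 58→Route 4 = 411 km.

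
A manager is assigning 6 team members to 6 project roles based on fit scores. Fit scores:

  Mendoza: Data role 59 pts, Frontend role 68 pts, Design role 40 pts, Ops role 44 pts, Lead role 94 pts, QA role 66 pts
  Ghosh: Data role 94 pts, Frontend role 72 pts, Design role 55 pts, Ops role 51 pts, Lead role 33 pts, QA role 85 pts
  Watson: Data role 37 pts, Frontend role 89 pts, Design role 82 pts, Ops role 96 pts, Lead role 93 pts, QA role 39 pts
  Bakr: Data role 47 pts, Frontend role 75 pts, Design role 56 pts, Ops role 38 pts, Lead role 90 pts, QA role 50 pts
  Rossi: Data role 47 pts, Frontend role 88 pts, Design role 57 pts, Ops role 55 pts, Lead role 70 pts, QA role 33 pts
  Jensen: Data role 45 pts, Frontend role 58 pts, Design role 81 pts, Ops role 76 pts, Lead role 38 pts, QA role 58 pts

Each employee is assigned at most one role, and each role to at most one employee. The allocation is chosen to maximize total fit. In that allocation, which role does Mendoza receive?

Optimal: Mendoza→QA role (66 pts), Ghosh→Data role (94 pts), Watson→Ops role (96 pts), Bakr→Lead role (90 pts), Rossi→Frontend role (88 pts), Jensen→Design role (81 pts) — total 66+94+96+90+88+81 = 515 pts.
Max-entry greedy (repeatedly take the single best remaining cell) gives 503 pts, worse by 12.
Swapping Jensen↔Mendoza (Jensen→QA role 58 pts, Mendoza→Design role 40 pts) loses 49.
Checked against all permutations: 515 pts is optimal.
Mendoza's own top role is Lead role (94 pts), but forcing Mendoza→Lead role and reassigning the rest optimally gives only 503 pts — worse by 12.

Mendoza receives QA role.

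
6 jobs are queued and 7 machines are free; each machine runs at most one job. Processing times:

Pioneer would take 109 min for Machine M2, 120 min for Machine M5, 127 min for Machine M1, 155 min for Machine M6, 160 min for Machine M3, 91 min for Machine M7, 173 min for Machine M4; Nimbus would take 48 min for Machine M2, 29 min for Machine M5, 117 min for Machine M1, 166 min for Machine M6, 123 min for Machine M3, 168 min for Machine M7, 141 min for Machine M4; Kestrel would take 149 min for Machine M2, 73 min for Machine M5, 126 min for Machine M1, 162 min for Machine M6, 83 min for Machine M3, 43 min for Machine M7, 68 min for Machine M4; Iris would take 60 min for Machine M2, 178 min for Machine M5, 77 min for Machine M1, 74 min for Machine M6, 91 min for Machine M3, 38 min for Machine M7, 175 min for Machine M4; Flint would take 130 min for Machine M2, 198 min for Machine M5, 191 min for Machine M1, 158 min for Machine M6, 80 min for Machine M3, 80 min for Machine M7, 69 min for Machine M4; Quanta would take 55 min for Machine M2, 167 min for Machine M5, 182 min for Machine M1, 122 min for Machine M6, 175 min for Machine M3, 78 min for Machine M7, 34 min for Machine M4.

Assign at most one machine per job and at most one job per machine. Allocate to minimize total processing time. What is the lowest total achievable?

This is the linear assignment problem.
Optimal: Pioneer→Machine M2 (109 min), Nimbus→Machine M5 (29 min), Kestrel→Machine M7 (43 min), Iris→Machine M6 (74 min), Flint→Machine M3 (80 min), Quanta→Machine M4 (34 min) — total 109+29+43+74+80+34 = 369 min.
Column-greedy (each machine in turn goes to its cheapest remaining job) gives 491 min, worse by 122.

Minimum total: 369 min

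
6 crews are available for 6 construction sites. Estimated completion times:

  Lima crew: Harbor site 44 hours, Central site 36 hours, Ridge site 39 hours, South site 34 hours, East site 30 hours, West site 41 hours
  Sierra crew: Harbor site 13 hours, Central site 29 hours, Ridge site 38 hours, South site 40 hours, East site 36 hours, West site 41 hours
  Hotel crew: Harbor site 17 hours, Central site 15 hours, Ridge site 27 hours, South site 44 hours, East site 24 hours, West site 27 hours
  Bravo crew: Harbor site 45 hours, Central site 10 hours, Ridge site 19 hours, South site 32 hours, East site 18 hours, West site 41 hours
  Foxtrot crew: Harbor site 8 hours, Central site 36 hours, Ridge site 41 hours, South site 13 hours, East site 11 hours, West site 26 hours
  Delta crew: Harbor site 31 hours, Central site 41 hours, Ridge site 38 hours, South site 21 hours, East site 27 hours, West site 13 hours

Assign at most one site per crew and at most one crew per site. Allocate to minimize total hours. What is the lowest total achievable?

This is a one-to-one assignment (minimum-cost bipartite matching).
Optimal: Lima crew→East site (30 hours), Sierra crew→Harbor site (13 hours), Hotel crew→Central site (15 hours), Bravo crew→Ridge site (19 hours), Foxtrot crew→South site (13 hours), Delta crew→West site (13 hours) — total 30+13+15+19+13+13 = 103 hours.
Min-entry greedy (repeatedly take the single cheapest remaining cell) gives 127 hours, worse by 24.
Next-best assignment: Lima crew→South site, Sierra crew→Harbor site, Hotel crew→Central site, Bravo crew→Ridge site, Foxtrot crew→East site, Delta crew→West site = 105 hours.
Swapping Lima crew↔Foxtrot crew (Lima crew→South site 34 hours, Foxtrot crew→East site 11 hours) adds 2.

Minimum total: 103 hours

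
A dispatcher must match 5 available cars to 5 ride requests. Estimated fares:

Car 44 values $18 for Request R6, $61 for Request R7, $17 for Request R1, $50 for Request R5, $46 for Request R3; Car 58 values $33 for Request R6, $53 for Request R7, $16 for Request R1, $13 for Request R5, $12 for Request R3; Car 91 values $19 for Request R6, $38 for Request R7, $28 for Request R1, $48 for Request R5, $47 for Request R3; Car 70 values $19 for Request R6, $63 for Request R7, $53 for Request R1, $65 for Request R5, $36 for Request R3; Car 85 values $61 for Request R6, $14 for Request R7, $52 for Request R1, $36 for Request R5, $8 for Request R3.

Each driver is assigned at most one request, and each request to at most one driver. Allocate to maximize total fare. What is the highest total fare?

Optimal: Car 44→Request R5 ($50), Car 58→Request R7 ($53), Car 91→Request R3 ($47), Car 70→Request R1 ($53), Car 85→Request R6 ($61) — total 50+53+47+53+61 = $264.
Swapping Car 70↔Car 44 (Car 70→Request R5 $65, Car 44→Request R1 $17) loses 21.
No other one-to-one assignment exceeds $264.

Max total: $264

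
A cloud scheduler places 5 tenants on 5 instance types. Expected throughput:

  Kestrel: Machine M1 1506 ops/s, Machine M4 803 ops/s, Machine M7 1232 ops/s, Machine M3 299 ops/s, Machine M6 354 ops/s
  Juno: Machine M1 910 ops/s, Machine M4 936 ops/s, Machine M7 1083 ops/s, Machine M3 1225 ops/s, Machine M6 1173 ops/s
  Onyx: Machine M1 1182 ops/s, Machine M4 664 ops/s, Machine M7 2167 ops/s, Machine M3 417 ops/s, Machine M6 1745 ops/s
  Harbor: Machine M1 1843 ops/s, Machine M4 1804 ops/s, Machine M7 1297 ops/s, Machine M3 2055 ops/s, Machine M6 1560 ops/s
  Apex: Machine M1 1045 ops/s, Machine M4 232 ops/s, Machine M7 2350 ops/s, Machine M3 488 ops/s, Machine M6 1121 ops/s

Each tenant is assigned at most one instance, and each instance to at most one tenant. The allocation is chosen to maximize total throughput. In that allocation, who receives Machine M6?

Onyx receives Machine M6.

Optimal: Kestrel→Machine M1 (1506 ops/s), Juno→Machine M3 (1225 ops/s), Onyx→Machine M6 (1745 ops/s), Harbor→Machine M4 (1804 ops/s), Apex→Machine M7 (2350 ops/s) — total 1506+1225+1745+1804+2350 = 8630 ops/s.
Onyx's own top instance is Machine M7 (2167 ops/s), but forcing Onyx→Machine M7 and reassigning the rest optimally gives only 7823 ops/s — worse by 807.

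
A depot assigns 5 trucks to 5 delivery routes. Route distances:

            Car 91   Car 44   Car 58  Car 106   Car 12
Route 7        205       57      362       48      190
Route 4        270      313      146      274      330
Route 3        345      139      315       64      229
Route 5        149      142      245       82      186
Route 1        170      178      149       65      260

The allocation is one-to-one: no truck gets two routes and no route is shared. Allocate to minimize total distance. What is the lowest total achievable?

Minimum total: 623 km

This is the linear assignment problem.
Optimal: Car 91→Route 1 (170 km), Car 44→Route 7 (57 km), Car 58→Route 4 (146 km), Car 106→Route 3 (64 km), Car 12→Route 5 (186 km) — total 170+57+146+64+186 = 623 km.
Row-greedy (each truck in turn takes its cheapest remaining route) gives 676 km, worse by 53.
Swapping Car 91↔Car 58 (Car 91→Route 4 270 km, Car 58→Route 1 149 km) adds 103.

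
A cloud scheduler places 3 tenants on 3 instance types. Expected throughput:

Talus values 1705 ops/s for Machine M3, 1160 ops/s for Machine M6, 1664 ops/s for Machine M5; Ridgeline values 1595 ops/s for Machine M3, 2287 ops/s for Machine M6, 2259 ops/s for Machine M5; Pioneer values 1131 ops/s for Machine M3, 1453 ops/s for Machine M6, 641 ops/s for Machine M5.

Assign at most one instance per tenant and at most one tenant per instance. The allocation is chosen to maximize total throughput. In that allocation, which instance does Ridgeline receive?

Ridgeline receives Machine M5.

Treat this as an assignment problem: match each tenant to one instance.
Optimal: Talus→Machine M3 (1705 ops/s), Ridgeline→Machine M5 (2259 ops/s), Pioneer→Machine M6 (1453 ops/s) — total 1705+2259+1453 = 5417 ops/s.
Max-entry greedy (repeatedly take the single best remaining cell) gives 4633 ops/s, worse by 784.
Ridgeline's own top instance is Machine M6 (2287 ops/s), but forcing Ridgeline→Machine M6 and reassigning the rest optimally gives only 5082 ops/s — worse by 335.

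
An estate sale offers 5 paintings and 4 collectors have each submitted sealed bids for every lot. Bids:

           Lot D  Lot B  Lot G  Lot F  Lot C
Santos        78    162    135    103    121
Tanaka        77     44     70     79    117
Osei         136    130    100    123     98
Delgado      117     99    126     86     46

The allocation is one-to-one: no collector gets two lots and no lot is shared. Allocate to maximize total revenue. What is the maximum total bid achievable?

Maximum total: $541

Treat this as an assignment problem: match each collector to one lot.
Optimal: Santos→Lot B ($162), Tanaka→Lot C ($117), Osei→Lot D ($136), Delgado→Lot G ($126) — total 162+117+136+126 = $541.
Column-greedy (each lot in turn goes to its best remaining collector) gives $503, worse by 38.
Next-best assignment: Santos→Lot B, Tanaka→Lot C, Osei→Lot F, Delgado→Lot G = $528.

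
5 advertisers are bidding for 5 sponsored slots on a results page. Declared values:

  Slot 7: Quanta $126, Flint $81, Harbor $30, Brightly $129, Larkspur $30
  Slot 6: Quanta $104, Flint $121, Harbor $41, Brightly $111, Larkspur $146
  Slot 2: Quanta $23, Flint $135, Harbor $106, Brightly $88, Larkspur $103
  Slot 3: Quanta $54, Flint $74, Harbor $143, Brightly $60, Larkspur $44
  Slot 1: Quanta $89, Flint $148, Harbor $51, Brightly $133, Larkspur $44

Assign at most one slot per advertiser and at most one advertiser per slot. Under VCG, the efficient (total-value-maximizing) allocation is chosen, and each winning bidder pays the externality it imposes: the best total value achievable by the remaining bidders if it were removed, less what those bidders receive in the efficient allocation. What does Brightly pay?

Brightly pays $13.

Efficient allocation: Quanta→Slot 7 ($126), Flint→Slot 2 ($135), Harbor→Slot 3 ($143), Brightly→Slot 1 ($133), Larkspur→Slot 6 ($146); total welfare W = $683.
Brightly receives Slot 1 at value $133, so the others get W − 133 = $550.
Without Brightly: best allocation of the remaining 4 bidders over all 5 slots is Quanta→Slot 7 ($126), Flint→Slot 1 ($148), Harbor→Slot 3 ($143), Larkspur→Slot 6 ($146), total $563.
VCG payment = (others' best without Brightly) − (others' welfare with Brightly) = 563 − 550 = $13.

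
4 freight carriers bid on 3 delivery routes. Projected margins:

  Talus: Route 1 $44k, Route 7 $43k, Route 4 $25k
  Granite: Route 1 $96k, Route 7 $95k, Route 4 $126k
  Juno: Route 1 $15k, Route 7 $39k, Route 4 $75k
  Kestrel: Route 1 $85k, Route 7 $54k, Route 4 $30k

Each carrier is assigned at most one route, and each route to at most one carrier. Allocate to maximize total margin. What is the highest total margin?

Optimal: Kestrel→Route 1 ($85k), Granite→Route 7 ($95k), Juno→Route 4 ($75k) — total 85+95+75 = $255k.
Max-entry greedy (repeatedly take the single best remaining cell) gives $254k, worse by 1.
Next-best assignment: Kestrel→Route 1, Talus→Route 7, Granite→Route 4 = $254k.

Max total: $255k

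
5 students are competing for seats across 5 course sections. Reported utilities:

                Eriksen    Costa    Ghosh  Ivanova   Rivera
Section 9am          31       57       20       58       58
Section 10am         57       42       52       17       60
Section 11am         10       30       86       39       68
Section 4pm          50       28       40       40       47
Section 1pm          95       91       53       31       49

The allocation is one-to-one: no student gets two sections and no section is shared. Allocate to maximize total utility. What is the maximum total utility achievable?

Max total: 345 points

Optimal: Eriksen→Section 4pm (50 points), Costa→Section 1pm (91 points), Ghosh→Section 11am (86 points), Ivanova→Section 9am (58 points), Rivera→Section 10am (60 points) — total 50+91+86+58+60 = 345 points.
Max-entry greedy (repeatedly take the single best remaining cell) gives 327 points, worse by 18.
Swapping Ghosh↔Rivera (Ghosh→Section 10am 52 points, Rivera→Section 11am 68 points) loses 26.
No other one-to-one assignment exceeds 345 points.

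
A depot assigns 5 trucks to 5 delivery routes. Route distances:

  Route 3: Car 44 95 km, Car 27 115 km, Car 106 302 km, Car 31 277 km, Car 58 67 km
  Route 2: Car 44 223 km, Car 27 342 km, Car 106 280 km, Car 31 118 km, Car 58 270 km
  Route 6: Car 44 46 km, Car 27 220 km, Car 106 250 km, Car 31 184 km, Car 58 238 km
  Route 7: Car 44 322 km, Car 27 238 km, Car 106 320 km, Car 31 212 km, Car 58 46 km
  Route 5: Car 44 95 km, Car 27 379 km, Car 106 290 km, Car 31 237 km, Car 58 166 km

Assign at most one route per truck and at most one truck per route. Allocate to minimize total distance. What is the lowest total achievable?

This is a one-to-one assignment (minimum-cost bipartite matching).
Optimal: Car 44→Route 6 (46 km), Car 27→Route 3 (115 km), Car 106→Route 5 (290 km), Car 31→Route 2 (118 km), Car 58→Route 7 (46 km) — total 46+115+290+118+46 = 615 km.
Column-greedy (each route in turn goes to its cheapest remaining truck) gives 759 km, worse by 144.
Checked against all permutations: 615 km is optimal.

Minimum total: 615 km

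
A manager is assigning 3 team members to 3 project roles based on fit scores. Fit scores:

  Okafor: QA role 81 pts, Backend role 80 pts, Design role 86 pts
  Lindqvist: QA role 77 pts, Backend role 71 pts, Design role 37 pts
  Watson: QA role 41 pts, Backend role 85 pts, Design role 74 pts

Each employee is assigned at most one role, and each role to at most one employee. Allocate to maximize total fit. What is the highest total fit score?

Optimal: Okafor→Design role (86 pts), Lindqvist→QA role (77 pts), Watson→Backend role (85 pts) — total 86+77+85 = 248 pts.
Column-greedy (each role in turn goes to its best remaining employee) gives 203 pts, worse by 45.
Checked against all permutations: 248 pts is optimal.

Maximum total: 248 pts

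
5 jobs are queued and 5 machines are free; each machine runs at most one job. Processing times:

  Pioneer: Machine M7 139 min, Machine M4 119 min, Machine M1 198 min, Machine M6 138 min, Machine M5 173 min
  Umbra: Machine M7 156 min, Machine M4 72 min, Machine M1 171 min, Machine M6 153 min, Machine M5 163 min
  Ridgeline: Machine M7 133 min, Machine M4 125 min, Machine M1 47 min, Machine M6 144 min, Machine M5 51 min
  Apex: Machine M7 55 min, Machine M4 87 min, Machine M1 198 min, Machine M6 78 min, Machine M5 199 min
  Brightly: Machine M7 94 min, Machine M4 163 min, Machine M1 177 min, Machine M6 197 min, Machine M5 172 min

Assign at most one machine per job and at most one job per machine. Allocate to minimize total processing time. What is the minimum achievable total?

Minimum total: 464 min

Optimal: Pioneer→Machine M5 (173 min), Umbra→Machine M4 (72 min), Ridgeline→Machine M1 (47 min), Apex→Machine M6 (78 min), Brightly→Machine M7 (94 min) — total 173+72+47+78+94 = 464 min.
Row-greedy (each job in turn takes its cheapest remaining machine) gives 546 min, worse by 82.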